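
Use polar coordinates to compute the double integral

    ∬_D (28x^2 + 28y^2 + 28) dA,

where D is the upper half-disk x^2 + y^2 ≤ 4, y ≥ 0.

The region D is 0 ≤ r ≤ 2, 0 ≤ θ ≤ π in polar coordinates, where x = r cos(θ), y = r sin(θ), and dA = r dr dθ.

Under the substitution, the integrand becomes 28r^2 + 28, so

    ∬_D (28x^2 + 28y^2 + 28) dA = ∫_{0}^{π} ∫_{0}^{2} (28r^2 + 28) · r dr dθ.

Inner integral (in r): ∫_{0}^{2} (28r^2 + 28) · r dr = 168.

Outer integral (in θ): ∫_{0}^{π} (168) dθ = 168π.

Therefore ∬_D (28x^2 + 28y^2 + 28) dA = 168π.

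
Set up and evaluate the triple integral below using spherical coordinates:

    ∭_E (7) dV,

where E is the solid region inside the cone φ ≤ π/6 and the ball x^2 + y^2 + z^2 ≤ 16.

In spherical coordinates, x = ρ sin(φ) cos(θ), y = ρ sin(φ) sin(θ), z = ρ cos(φ), and dV = ρ^2 sin(φ) dρ dφ dθ.

The integrand becomes 7, so

    ∭_E (7) dV = ∫_{0}^{2π} ∫_{0}^{π/6} ∫_{0}^{4} (7) · ρ^2 sin(φ) dρ dφ dθ.

Inner (ρ): 448sin(φ)/3.
Middle (φ): 448/3 - 224sqrt(3)/3.
Outer (θ): 448π (2 - sqrt(3))/3.

Therefore the triple integral equals 448π (2 - sqrt(3))/3.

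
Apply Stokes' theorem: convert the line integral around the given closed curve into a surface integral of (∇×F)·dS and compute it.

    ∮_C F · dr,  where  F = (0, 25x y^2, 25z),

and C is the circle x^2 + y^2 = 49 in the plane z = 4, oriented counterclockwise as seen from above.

Let S be the flat disk x^2 + y^2 ≤ 49 in the plane z = 4, with upward unit normal n̂ = ẑ. By Stokes' theorem,

    ∮_C F · dr = ∬_S (∇ × F) · n̂ dS = ∬_D (curl F)_z dA,

where D is the disk x^2 + y^2 ≤ 49.

Compute the curl of F = (0, 25x y^2, 25z):
    (∇ × F)_x = ∂F_z/∂y - ∂F_y/∂z = 0,
    (∇ × F)_y = ∂F_x/∂z - ∂F_z/∂x = 0,
    (∇ × F)_z = ∂F_y/∂x - ∂F_x/∂y = 25y^2.

On z = 4, (curl F)_z = 25y^2.

Convert to polar (x = r cos θ, y = r sin θ, dA = r dr dθ); the integrand becomes 25r^2sin(θ)^2, so

    ∬_D (curl F)_z dA = ∫_0^{2π} ∫_0^{7} (25r^2sin(θ)^2) · r dr dθ.

Inner (r from 0 to 7): 60025sin(θ)^2/4.
Outer (θ from 0 to 2π): 60025π/4.

Therefore ∮_C F · dr = 60025π/4.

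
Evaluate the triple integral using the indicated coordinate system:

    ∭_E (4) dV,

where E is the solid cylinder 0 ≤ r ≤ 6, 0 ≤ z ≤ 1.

In cylindrical coordinates, x = r cos(θ), y = r sin(θ), z = z, and dV = r dr dθ dz.

The integrand becomes 4, so

    ∭_E (4) dV = ∫_{0}^{2π} ∫_{0}^{6} ∫_{0}^{1} (4) · r dz dr dθ.

Inner (z): 4r.
Middle (r from 0 to 6): 72.
Outer (θ): 144π.

Therefore the triple integral equals 144π.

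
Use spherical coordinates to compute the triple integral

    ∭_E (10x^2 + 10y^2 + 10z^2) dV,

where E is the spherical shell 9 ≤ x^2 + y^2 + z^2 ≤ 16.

In spherical coordinates, x = ρ sin(φ) cos(θ), y = ρ sin(φ) sin(θ), z = ρ cos(φ), and dV = ρ^2 sin(φ) dρ dφ dθ.

The integrand becomes 10ρ^2, so

    ∭_E (10x^2 + 10y^2 + 10z^2) dV = ∫_{0}^{2π} ∫_{0}^{π} ∫_{3}^{4} (10ρ^2) · ρ^2 sin(φ) dρ dφ dθ.

Inner (ρ): 1562sin(φ).
Middle (φ): 3124.
Outer (θ): 6248π.

Therefore the triple integral equals 6248π.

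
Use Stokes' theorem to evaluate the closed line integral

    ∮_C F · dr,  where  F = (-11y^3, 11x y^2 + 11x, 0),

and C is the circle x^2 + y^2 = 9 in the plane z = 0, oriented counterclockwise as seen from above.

Let S be the flat disk x^2 + y^2 ≤ 9 in the plane z = 0, with upward unit normal n̂ = ẑ. By Stokes' theorem,

    ∮_C F · dr = ∬_S (∇ × F) · n̂ dS = ∬_D (curl F)_z dA,

where D is the disk x^2 + y^2 ≤ 9.

Compute the curl of F = (-11y^3, 11x y^2 + 11x, 0):
    (∇ × F)_x = ∂F_z/∂y - ∂F_y/∂z = 0,
    (∇ × F)_y = ∂F_x/∂z - ∂F_z/∂x = 0,
    (∇ × F)_z = ∂F_y/∂x - ∂F_x/∂y = 44y^2 + 11.

On z = 0, (curl F)_z = 44y^2 + 11.

Convert to polar (x = r cos θ, y = r sin θ, dA = r dr dθ); the integrand becomes 44r^2sin(θ)^2 + 11, so

    ∬_D (curl F)_z dA = ∫_0^{2π} ∫_0^{3} (44r^2sin(θ)^2 + 11) · r dr dθ.

Inner (r from 0 to 3): 891sin(θ)^2 + 99/2.
Outer (θ from 0 to 2π): 990π.

Therefore ∮_C F · dr = 990π.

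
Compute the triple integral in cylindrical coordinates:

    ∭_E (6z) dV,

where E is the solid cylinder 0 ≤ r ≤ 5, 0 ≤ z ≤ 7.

In cylindrical coordinates, x = r cos(θ), y = r sin(θ), z = z, and dV = r dr dθ dz.

The integrand becomes 6z, so

    ∭_E (6z) dV = ∫_{0}^{2π} ∫_{0}^{5} ∫_{0}^{7} (6z) · r dz dr dθ.

Inner (z): 147r.
Middle (r from 0 to 5): 3675/2.
Outer (θ): 3675π.

Therefore the triple integral equals 3675π.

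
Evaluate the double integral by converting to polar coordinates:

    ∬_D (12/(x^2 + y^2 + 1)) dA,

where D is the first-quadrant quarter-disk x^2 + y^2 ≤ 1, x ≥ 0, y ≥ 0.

The region D is 0 ≤ r ≤ 1, 0 ≤ θ ≤ π/2 in polar coordinates, where x = r cos(θ), y = r sin(θ), and dA = r dr dθ.

Under the substitution, the integrand becomes 12/(r^2 + 1), so

    ∬_D (12/(x^2 + y^2 + 1)) dA = ∫_{0}^{π/2} ∫_{0}^{1} (12/(r^2 + 1)) · r dr dθ.

Inner integral (in r): ∫_{0}^{1} (12/(r^2 + 1)) · r dr = log(64).

Outer integral (in θ): ∫_{0}^{π/2} (log(64)) dθ = 3π log(2).

Therefore ∬_D (12/(x^2 + y^2 + 1)) dA = 3π log(2).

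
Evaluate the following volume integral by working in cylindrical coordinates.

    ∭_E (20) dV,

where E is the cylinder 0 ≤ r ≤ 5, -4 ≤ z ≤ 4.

In cylindrical coordinates, x = r cos(θ), y = r sin(θ), z = z, and dV = r dr dθ dz.

The integrand becomes 20, so

    ∭_E (20) dV = ∫_{0}^{2π} ∫_{0}^{5} ∫_{-4}^{4} (20) · r dz dr dθ.

Inner (z): 160r.
Middle (r from 0 to 5): 2000.
Outer (θ): 4000π.

Therefore the triple integral equals 4000π.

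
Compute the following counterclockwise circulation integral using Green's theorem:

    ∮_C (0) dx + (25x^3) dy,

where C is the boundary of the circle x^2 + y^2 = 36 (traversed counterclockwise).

Green's theorem converts the closed line integral into a double integral over the enclosed region D:

    ∮_C P dx + Q dy = ∬_D (∂Q/∂x - ∂P/∂y) dA.

Here P = 0, Q = 25x^3, so

    ∂Q/∂x = 75x^2,    ∂P/∂y = 0,
    ∂Q/∂x - ∂P/∂y = 75x^2.

D is the region x^2 + y^2 ≤ 36. Evaluating the double integral:

In polar coordinates (x = r cos θ, y = r sin θ, dA = r dr dθ) the integrand becomes 75r^2cos(θ)^2, so

    ∬_D (75x^2) dA = ∫_0^{2π} ∫_0^{6} (75r^2cos(θ)^2) · r dr dθ.

Inner (r from 0 to 6): 24300cos(θ)^2.
Outer (θ from 0 to 2π): 24300π.

Therefore ∮_C P dx + Q dy = 24300π.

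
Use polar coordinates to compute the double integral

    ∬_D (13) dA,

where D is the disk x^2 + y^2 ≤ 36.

The region D is 0 ≤ r ≤ 6, 0 ≤ θ ≤ 2π in polar coordinates, where x = r cos(θ), y = r sin(θ), and dA = r dr dθ.

Under the substitution, the integrand becomes 13, so

    ∬_D (13) dA = ∫_{0}^{2π} ∫_{0}^{6} (13) · r dr dθ.

Inner integral (in r): ∫_{0}^{6} (13) · r dr = 234.

Outer integral (in θ): ∫_{0}^{2π} (234) dθ = 468π.

Therefore ∬_D (13) dA = 468π.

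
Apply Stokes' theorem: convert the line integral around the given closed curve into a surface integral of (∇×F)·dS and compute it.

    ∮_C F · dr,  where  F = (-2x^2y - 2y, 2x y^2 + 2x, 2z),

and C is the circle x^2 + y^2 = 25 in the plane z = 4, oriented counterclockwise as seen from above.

Let S be the flat disk x^2 + y^2 ≤ 25 in the plane z = 4, with upward unit normal n̂ = ẑ. By Stokes' theorem,

    ∮_C F · dr = ∬_S (∇ × F) · n̂ dS = ∬_D (curl F)_z dA,

where D is the disk x^2 + y^2 ≤ 25.

Compute the curl of F = (-2x^2y - 2y, 2x y^2 + 2x, 2z):
    (∇ × F)_x = ∂F_z/∂y - ∂F_y/∂z = 0,
    (∇ × F)_y = ∂F_x/∂z - ∂F_z/∂x = 0,
    (∇ × F)_z = ∂F_y/∂x - ∂F_x/∂y = 2x^2 + 2y^2 + 4.

On z = 4, (curl F)_z = 2x^2 + 2y^2 + 4.

Convert to polar (x = r cos θ, y = r sin θ, dA = r dr dθ); the integrand becomes 2r^2 + 4, so

    ∬_D (curl F)_z dA = ∫_0^{2π} ∫_0^{5} (2r^2 + 4) · r dr dθ.

Inner (r from 0 to 5): 725/2.
Outer (θ from 0 to 2π): 725π.

Therefore ∮_C F · dr = 725π.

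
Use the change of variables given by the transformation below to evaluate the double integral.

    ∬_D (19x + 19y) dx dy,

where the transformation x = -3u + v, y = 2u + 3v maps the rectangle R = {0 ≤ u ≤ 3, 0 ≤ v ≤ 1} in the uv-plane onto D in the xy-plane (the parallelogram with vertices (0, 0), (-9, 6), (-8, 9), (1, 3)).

Compute the Jacobian determinant of (x, y) with respect to (u, v):

    ∂(x,y)/∂(u,v) = | -3  1 | = (-3)(3) - (1)(2) = -11.
                   | 2  3 |

Its absolute value is |J| = 11 (the area scaling factor).

Substituting x = -3u + v, y = 2u + 3v into the integrand,

    19x + 19y → -19u + 76v,

so the integral becomes

    ∬_R (-19u + 76v) · |J| du dv = ∫_0^3 ∫_0^1 (-209u + 836v) dv du.

Inner (v): 418 - 209u.
Outer (u): 627/2.

Therefore ∬_D (19x + 19y) dx dy = 627/2.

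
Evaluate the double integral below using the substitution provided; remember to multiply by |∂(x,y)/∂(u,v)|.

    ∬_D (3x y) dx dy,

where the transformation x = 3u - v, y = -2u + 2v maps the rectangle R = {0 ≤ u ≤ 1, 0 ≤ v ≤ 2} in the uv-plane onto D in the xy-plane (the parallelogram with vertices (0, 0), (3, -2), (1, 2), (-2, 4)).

Compute the Jacobian determinant of (x, y) with respect to (u, v):

    ∂(x,y)/∂(u,v) = | 3  -1 | = (3)(2) - (-1)(-2) = 4.
                   | -2  2 |

Its absolute value is |J| = 4 (the area scaling factor).

Substituting x = 3u - v, y = -2u + 2v into the integrand,

    3x y → -18u^2 + 24u v - 6v^2,

so the integral becomes

    ∬_R (-18u^2 + 24u v - 6v^2) · |J| du dv = ∫_0^1 ∫_0^2 (-72u^2 + 96u v - 24v^2) dv du.

Inner (v): -144u^2 + 192u - 64.
Outer (u): -16.

Therefore ∬_D (3x y) dx dy = -16.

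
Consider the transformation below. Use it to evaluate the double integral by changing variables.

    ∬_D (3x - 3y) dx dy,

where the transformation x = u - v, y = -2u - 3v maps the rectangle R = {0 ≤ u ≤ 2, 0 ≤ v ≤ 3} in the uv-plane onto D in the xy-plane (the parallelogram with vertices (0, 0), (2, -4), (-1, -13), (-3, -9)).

Compute the Jacobian determinant of (x, y) with respect to (u, v):

    ∂(x,y)/∂(u,v) = | 1  -1 | = (1)(-3) - (-1)(-2) = -5.
                   | -2  -3 |

Its absolute value is |J| = 5 (the area scaling factor).

Substituting x = u - v, y = -2u - 3v into the integrand,

    3x - 3y → 9u + 6v,

so the integral becomes

    ∬_R (9u + 6v) · |J| du dv = ∫_0^2 ∫_0^3 (45u + 30v) dv du.

Inner (v): 135u + 135.
Outer (u): 540.

Therefore ∬_D (3x - 3y) dx dy = 540.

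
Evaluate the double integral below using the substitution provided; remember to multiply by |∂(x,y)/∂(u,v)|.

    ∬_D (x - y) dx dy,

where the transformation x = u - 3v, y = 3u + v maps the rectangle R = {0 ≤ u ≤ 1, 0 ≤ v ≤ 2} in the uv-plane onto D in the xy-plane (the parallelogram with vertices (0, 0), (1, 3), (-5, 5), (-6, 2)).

Compute the Jacobian determinant of (x, y) with respect to (u, v):

    ∂(x,y)/∂(u,v) = | 1  -3 | = (1)(1) - (-3)(3) = 10.
                   | 3  1 |

Its absolute value is |J| = 10 (the area scaling factor).

Substituting x = u - 3v, y = 3u + v into the integrand,

    x - y → -2u - 4v,

so the integral becomes

    ∬_R (-2u - 4v) · |J| du dv = ∫_0^1 ∫_0^2 (-20u - 40v) dv du.

Inner (v): -40u - 80.
Outer (u): -100.

Therefore ∬_D (x - y) dx dy = -100.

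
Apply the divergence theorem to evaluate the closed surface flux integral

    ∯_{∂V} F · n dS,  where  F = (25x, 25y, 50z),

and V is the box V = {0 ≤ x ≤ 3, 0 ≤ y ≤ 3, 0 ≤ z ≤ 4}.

By the divergence theorem,

    ∯_{∂V} F · n dS = ∭_V (∇ · F) dV.

Compute the divergence:
    ∇ · F = ∂F_x/∂x + ∂F_y/∂y + ∂F_z/∂z = 25 + 25 + 50 = 100.

V is a rectangular box, so dV = dx dy dz with 0 ≤ x ≤ 3, 0 ≤ y ≤ 3, 0 ≤ z ≤ 4.

Integrate (100) over V as an iterated integral:

    ∭_V (∇·F) dV = ∫_0^{3} ∫_0^{3} ∫_0^{4} (100) dz dy dx.

Inner (z from 0 to 4): 400.
Middle (y from 0 to 3): 1200.
Outer (x from 0 to 3): 3600.

Therefore ∯_{∂V} F · n dS = 3600.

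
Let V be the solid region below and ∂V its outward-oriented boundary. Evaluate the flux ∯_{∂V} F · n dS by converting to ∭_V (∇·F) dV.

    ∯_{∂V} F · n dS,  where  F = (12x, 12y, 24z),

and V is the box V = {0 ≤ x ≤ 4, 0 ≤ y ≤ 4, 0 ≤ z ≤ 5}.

By the divergence theorem,

    ∯_{∂V} F · n dS = ∭_V (∇ · F) dV.

Compute the divergence:
    ∇ · F = ∂F_x/∂x + ∂F_y/∂y + ∂F_z/∂z = 12 + 12 + 24 = 48.

V is a rectangular box, so dV = dx dy dz with 0 ≤ x ≤ 4, 0 ≤ y ≤ 4, 0 ≤ z ≤ 5.

Integrate (48) over V as an iterated integral:

    ∭_V (∇·F) dV = ∫_0^{4} ∫_0^{4} ∫_0^{5} (48) dz dy dx.

Inner (z from 0 to 5): 240.
Middle (y from 0 to 4): 960.
Outer (x from 0 to 4): 3840.

Therefore ∯_{∂V} F · n dS = 3840.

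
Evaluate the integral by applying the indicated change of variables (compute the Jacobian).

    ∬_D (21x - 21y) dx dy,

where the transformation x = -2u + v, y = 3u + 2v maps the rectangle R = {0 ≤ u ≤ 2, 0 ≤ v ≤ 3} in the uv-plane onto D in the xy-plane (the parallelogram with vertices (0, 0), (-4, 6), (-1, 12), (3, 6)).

Compute the Jacobian determinant of (x, y) with respect to (u, v):

    ∂(x,y)/∂(u,v) = | -2  1 | = (-2)(2) - (1)(3) = -7.
                   | 3  2 |

Its absolute value is |J| = 7 (the area scaling factor).

Substituting x = -2u + v, y = 3u + 2v into the integrand,

    21x - 21y → -105u - 21v,

so the integral becomes

    ∬_R (-105u - 21v) · |J| du dv = ∫_0^2 ∫_0^3 (-735u - 147v) dv du.

Inner (v): -2205u - 1323/2.
Outer (u): -5733.

Therefore ∬_D (21x - 21y) dx dy = -5733.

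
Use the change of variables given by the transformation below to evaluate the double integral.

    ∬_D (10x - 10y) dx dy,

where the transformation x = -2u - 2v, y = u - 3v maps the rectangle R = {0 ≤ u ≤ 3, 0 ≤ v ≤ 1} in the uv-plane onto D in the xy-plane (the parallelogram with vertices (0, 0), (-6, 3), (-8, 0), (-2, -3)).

Compute the Jacobian determinant of (x, y) with respect to (u, v):

    ∂(x,y)/∂(u,v) = | -2  -2 | = (-2)(-3) - (-2)(1) = 8.
                   | 1  -3 |

Its absolute value is |J| = 8 (the area scaling factor).

Substituting x = -2u - 2v, y = u - 3v into the integrand,

    10x - 10y → -30u + 10v,

so the integral becomes

    ∬_R (-30u + 10v) · |J| du dv = ∫_0^3 ∫_0^1 (-240u + 80v) dv du.

Inner (v): 40 - 240u.
Outer (u): -960.

Therefore ∬_D (10x - 10y) dx dy = -960.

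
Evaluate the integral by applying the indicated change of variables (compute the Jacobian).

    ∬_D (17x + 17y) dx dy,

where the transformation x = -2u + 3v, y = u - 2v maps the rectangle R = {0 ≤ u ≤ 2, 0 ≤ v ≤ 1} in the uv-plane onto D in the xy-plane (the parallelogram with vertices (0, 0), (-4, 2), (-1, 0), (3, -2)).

Compute the Jacobian determinant of (x, y) with respect to (u, v):

    ∂(x,y)/∂(u,v) = | -2  3 | = (-2)(-2) - (3)(1) = 1.
                   | 1  -2 |

Its absolute value is |J| = 1 (the area scaling factor).

Substituting x = -2u + 3v, y = u - 2v into the integrand,

    17x + 17y → -17u + 17v,

so the integral becomes

    ∬_R (-17u + 17v) · |J| du dv = ∫_0^2 ∫_0^1 (-17u + 17v) dv du.

Inner (v): 17/2 - 17u.
Outer (u): -17.

Therefore ∬_D (17x + 17y) dx dy = -17.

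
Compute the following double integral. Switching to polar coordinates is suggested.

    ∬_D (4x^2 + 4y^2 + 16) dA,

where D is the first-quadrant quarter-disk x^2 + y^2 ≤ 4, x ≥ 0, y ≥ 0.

The region D is 0 ≤ r ≤ 2, 0 ≤ θ ≤ π/2 in polar coordinates, where x = r cos(θ), y = r sin(θ), and dA = r dr dθ.

Under the substitution, the integrand becomes 4r^2 + 16, so

    ∬_D (4x^2 + 4y^2 + 16) dA = ∫_{0}^{π/2} ∫_{0}^{2} (4r^2 + 16) · r dr dθ.

Inner integral (in r): ∫_{0}^{2} (4r^2 + 16) · r dr = 48.

Outer integral (in θ): ∫_{0}^{π/2} (48) dθ = 24π.

Therefore ∬_D (4x^2 + 4y^2 + 16) dA = 24π.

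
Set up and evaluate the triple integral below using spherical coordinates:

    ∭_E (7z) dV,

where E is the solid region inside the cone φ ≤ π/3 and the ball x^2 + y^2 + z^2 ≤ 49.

In spherical coordinates, x = ρ sin(φ) cos(θ), y = ρ sin(φ) sin(θ), z = ρ cos(φ), and dV = ρ^2 sin(φ) dρ dφ dθ.

The integrand becomes 7ρ cos(φ), so

    ∭_E (7z) dV = ∫_{0}^{2π} ∫_{0}^{π/3} ∫_{0}^{7} (7ρ cos(φ)) · ρ^2 sin(φ) dρ dφ dθ.

Inner (ρ): 16807sin(2φ)/8.
Middle (φ): 50421/32.
Outer (θ): 50421π/16.

Therefore the triple integral equals 50421π/16.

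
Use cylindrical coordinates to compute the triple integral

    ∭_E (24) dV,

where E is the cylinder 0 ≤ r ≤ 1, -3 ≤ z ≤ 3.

In cylindrical coordinates, x = r cos(θ), y = r sin(θ), z = z, and dV = r dr dθ dz.

The integrand becomes 24, so

    ∭_E (24) dV = ∫_{0}^{2π} ∫_{0}^{1} ∫_{-3}^{3} (24) · r dz dr dθ.

Inner (z): 144r.
Middle (r from 0 to 1): 72.
Outer (θ): 144π.

Therefore the triple integral equals 144π.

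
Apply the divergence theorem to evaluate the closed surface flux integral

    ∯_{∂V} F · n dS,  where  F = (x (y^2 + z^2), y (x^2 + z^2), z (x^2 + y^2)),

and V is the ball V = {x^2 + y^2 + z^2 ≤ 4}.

By the divergence theorem,

    ∯_{∂V} F · n dS = ∭_V (∇ · F) dV.

Compute the divergence:
    ∇ · F = ∂F_x/∂x + ∂F_y/∂y + ∂F_z/∂z = y^2 + z^2 + x^2 + z^2 + x^2 + y^2 = 2x^2 + 2y^2 + 2z^2.

In spherical coordinates, x = ρ sin(φ) cos(θ), y = ρ sin(φ) sin(θ), z = ρ cos(φ), dV = ρ^2 sin(φ) dρ dφ dθ, with 0 ≤ ρ ≤ 2, 0 ≤ φ ≤ π, 0 ≤ θ ≤ 2π.

The integrand, after substitution and multiplying by the volume element, becomes (2ρ^2) · ρ^2 sin(φ), so

    ∭_V (∇·F) dV = ∫_0^{2π} ∫_0^{π} ∫_0^{2} (2ρ^2) · ρ^2 sin(φ) dρ dφ dθ.

Inner (ρ from 0 to 2): 64sin(φ)/5.
Middle (φ from 0 to π): 128/5.
Outer (θ from 0 to 2π): 256π/5.

Therefore ∯_{∂V} F · n dS = 256π/5.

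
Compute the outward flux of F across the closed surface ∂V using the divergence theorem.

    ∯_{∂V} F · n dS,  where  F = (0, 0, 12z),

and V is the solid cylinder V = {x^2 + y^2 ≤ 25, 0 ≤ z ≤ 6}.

By the divergence theorem,

    ∯_{∂V} F · n dS = ∭_V (∇ · F) dV.

Compute the divergence:
    ∇ · F = ∂F_x/∂x + ∂F_y/∂y + ∂F_z/∂z = 0 + 0 + 12 = 12.

In cylindrical coordinates, x = r cos(θ), y = r sin(θ), z = z, dV = r dr dθ dz, with 0 ≤ r ≤ 5, 0 ≤ θ ≤ 2π, 0 ≤ z ≤ 6.

The integrand, after substitution and multiplying by the volume element, becomes (12) · r, so

    ∭_V (∇·F) dV = ∫_0^{2π} ∫_0^{5} ∫_0^{6} (12) · r dz dr dθ.

Inner (z from 0 to 6): 72r.
Middle (r from 0 to 5): 900.
Outer (θ from 0 to 2π): 1800π.

Therefore ∯_{∂V} F · n dS = 1800π.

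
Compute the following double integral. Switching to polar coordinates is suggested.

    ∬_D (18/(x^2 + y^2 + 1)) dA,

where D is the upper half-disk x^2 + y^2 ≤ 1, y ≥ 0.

The region D is 0 ≤ r ≤ 1, 0 ≤ θ ≤ π in polar coordinates, where x = r cos(θ), y = r sin(θ), and dA = r dr dθ.

Under the substitution, the integrand becomes 18/(r^2 + 1), so

    ∬_D (18/(x^2 + y^2 + 1)) dA = ∫_{0}^{π} ∫_{0}^{1} (18/(r^2 + 1)) · r dr dθ.

Inner integral (in r): ∫_{0}^{1} (18/(r^2 + 1)) · r dr = log(512).

Outer integral (in θ): ∫_{0}^{π} (log(512)) dθ = log(512^π).

Therefore ∬_D (18/(x^2 + y^2 + 1)) dA = log(512^π).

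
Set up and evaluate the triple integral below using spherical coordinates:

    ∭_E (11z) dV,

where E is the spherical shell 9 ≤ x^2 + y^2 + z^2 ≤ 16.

In spherical coordinates, x = ρ sin(φ) cos(θ), y = ρ sin(φ) sin(θ), z = ρ cos(φ), and dV = ρ^2 sin(φ) dρ dφ dθ.

The integrand becomes 11ρ cos(φ), so

    ∭_E (11z) dV = ∫_{0}^{2π} ∫_{0}^{π} ∫_{3}^{4} (11ρ cos(φ)) · ρ^2 sin(φ) dρ dφ dθ.

Inner (ρ): 1925sin(2φ)/8.
Middle (φ): 0.
Outer (θ): 0.

Therefore the triple integral equals 0.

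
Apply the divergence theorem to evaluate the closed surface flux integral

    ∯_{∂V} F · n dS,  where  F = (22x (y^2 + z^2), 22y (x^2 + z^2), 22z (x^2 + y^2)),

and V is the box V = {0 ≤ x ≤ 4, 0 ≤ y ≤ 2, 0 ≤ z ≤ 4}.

By the divergence theorem,

    ∯_{∂V} F · n dS = ∭_V (∇ · F) dV.

Compute the divergence:
    ∇ · F = ∂F_x/∂x + ∂F_y/∂y + ∂F_z/∂z = 22y^2 + 22z^2 + 22x^2 + 22z^2 + 22x^2 + 22y^2 = 44x^2 + 44y^2 + 44z^2.

V is a rectangular box, so dV = dx dy dz with 0 ≤ x ≤ 4, 0 ≤ y ≤ 2, 0 ≤ z ≤ 4.

Integrate (44x^2 + 44y^2 + 44z^2) over V as an iterated integral:

    ∭_V (∇·F) dV = ∫_0^{4} ∫_0^{2} ∫_0^{4} (44x^2 + 44y^2 + 44z^2) dz dy dx.

Inner (z from 0 to 4): 176x^2 + 176y^2 + 2816/3.
Middle (y from 0 to 2): 352x^2 + 7040/3.
Outer (x from 0 to 4): 16896.

Therefore ∯_{∂V} F · n dS = 16896.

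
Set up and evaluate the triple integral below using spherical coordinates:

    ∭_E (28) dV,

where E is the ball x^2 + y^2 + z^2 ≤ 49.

In spherical coordinates, x = ρ sin(φ) cos(θ), y = ρ sin(φ) sin(θ), z = ρ cos(φ), and dV = ρ^2 sin(φ) dρ dφ dθ.

The integrand becomes 28, so

    ∭_E (28) dV = ∫_{0}^{2π} ∫_{0}^{π} ∫_{0}^{7} (28) · ρ^2 sin(φ) dρ dφ dθ.

Inner (ρ): 9604sin(φ)/3.
Middle (φ): 19208/3.
Outer (θ): 38416π/3.

Therefore the triple integral equals 38416π/3.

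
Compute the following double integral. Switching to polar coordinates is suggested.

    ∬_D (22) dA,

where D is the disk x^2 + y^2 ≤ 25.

The region D is 0 ≤ r ≤ 5, 0 ≤ θ ≤ 2π in polar coordinates, where x = r cos(θ), y = r sin(θ), and dA = r dr dθ.

Under the substitution, the integrand becomes 22, so

    ∬_D (22) dA = ∫_{0}^{2π} ∫_{0}^{5} (22) · r dr dθ.

Inner integral (in r): ∫_{0}^{5} (22) · r dr = 275.

Outer integral (in θ): ∫_{0}^{2π} (275) dθ = 550π.

Therefore ∬_D (22) dA = 550π.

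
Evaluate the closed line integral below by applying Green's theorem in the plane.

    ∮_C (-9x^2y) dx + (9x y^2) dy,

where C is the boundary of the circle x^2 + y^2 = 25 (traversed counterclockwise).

Green's theorem converts the closed line integral into a double integral over the enclosed region D:

    ∮_C P dx + Q dy = ∬_D (∂Q/∂x - ∂P/∂y) dA.

Here P = -9x^2y, Q = 9x y^2, so

    ∂Q/∂x = 9y^2,    ∂P/∂y = -9x^2,
    ∂Q/∂x - ∂P/∂y = 9x^2 + 9y^2.

D is the region x^2 + y^2 ≤ 25. Evaluating the double integral:

In polar coordinates (x = r cos θ, y = r sin θ, dA = r dr dθ) the integrand becomes 9r^2, so

    ∬_D (9x^2 + 9y^2) dA = ∫_0^{2π} ∫_0^{5} (9r^2) · r dr dθ.

Inner (r from 0 to 5): 5625/4.
Outer (θ from 0 to 2π): 5625π/2.

Therefore ∮_C P dx + Q dy = 5625π/2.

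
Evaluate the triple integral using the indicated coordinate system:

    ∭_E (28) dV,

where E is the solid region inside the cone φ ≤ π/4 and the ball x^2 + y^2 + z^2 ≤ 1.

In spherical coordinates, x = ρ sin(φ) cos(θ), y = ρ sin(φ) sin(θ), z = ρ cos(φ), and dV = ρ^2 sin(φ) dρ dφ dθ.

The integrand becomes 28, so

    ∭_E (28) dV = ∫_{0}^{2π} ∫_{0}^{π/4} ∫_{0}^{1} (28) · ρ^2 sin(φ) dρ dφ dθ.

Inner (ρ): 28sin(φ)/3.
Middle (φ): 28/3 - 14sqrt(2)/3.
Outer (θ): 28π (2 - sqrt(2))/3.

Therefore the triple integral equals 28π (2 - sqrt(2))/3.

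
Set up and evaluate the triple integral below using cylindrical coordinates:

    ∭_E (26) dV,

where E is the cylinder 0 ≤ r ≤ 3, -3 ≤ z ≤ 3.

In cylindrical coordinates, x = r cos(θ), y = r sin(θ), z = z, and dV = r dr dθ dz.

The integrand becomes 26, so

    ∭_E (26) dV = ∫_{0}^{2π} ∫_{0}^{3} ∫_{-3}^{3} (26) · r dz dr dθ.

Inner (z): 156r.
Middle (r from 0 to 3): 702.
Outer (θ): 1404π.

Therefore the triple integral equals 1404π.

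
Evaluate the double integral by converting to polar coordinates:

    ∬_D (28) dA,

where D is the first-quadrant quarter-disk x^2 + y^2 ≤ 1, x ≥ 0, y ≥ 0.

The region D is 0 ≤ r ≤ 1, 0 ≤ θ ≤ π/2 in polar coordinates, where x = r cos(θ), y = r sin(θ), and dA = r dr dθ.

Under the substitution, the integrand becomes 28, so

    ∬_D (28) dA = ∫_{0}^{π/2} ∫_{0}^{1} (28) · r dr dθ.

Inner integral (in r): ∫_{0}^{1} (28) · r dr = 14.

Outer integral (in θ): ∫_{0}^{π/2} (14) dθ = 7π.

Therefore ∬_D (28) dA = 7π.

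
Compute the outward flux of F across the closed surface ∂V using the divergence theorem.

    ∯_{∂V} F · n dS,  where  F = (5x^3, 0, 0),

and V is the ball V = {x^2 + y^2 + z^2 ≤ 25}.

By the divergence theorem,

    ∯_{∂V} F · n dS = ∭_V (∇ · F) dV.

Compute the divergence:
    ∇ · F = ∂F_x/∂x + ∂F_y/∂y + ∂F_z/∂z = 15x^2 + 0 + 0 = 15x^2.

In spherical coordinates, x = ρ sin(φ) cos(θ), y = ρ sin(φ) sin(θ), z = ρ cos(φ), dV = ρ^2 sin(φ) dρ dφ dθ, with 0 ≤ ρ ≤ 5, 0 ≤ φ ≤ π, 0 ≤ θ ≤ 2π.

The integrand, after substitution and multiplying by the volume element, becomes (15ρ^2sin(φ)^2cos(θ)^2) · ρ^2 sin(φ), so

    ∭_V (∇·F) dV = ∫_0^{2π} ∫_0^{π} ∫_0^{5} (15ρ^2sin(φ)^2cos(θ)^2) · ρ^2 sin(φ) dρ dφ dθ.

Inner (ρ from 0 to 5): 9375sin(φ)^3cos(θ)^2.
Middle (φ from 0 to π): 12500cos(θ)^2.
Outer (θ from 0 to 2π): 12500π.

Therefore ∯_{∂V} F · n dS = 12500π.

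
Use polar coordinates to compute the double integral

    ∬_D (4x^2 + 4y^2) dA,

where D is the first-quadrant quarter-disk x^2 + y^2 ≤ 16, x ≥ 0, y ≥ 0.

The region D is 0 ≤ r ≤ 4, 0 ≤ θ ≤ π/2 in polar coordinates, where x = r cos(θ), y = r sin(θ), and dA = r dr dθ.

Under the substitution, the integrand becomes 4r^2, so

    ∬_D (4x^2 + 4y^2) dA = ∫_{0}^{π/2} ∫_{0}^{4} (4r^2) · r dr dθ.

Inner integral (in r): ∫_{0}^{4} (4r^2) · r dr = 256.

Outer integral (in θ): ∫_{0}^{π/2} (256) dθ = 128π.

Therefore ∬_D (4x^2 + 4y^2) dA = 128π.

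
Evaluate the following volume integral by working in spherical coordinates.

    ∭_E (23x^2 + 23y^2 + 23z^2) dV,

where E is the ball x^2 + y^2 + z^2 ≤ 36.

In spherical coordinates, x = ρ sin(φ) cos(θ), y = ρ sin(φ) sin(θ), z = ρ cos(φ), and dV = ρ^2 sin(φ) dρ dφ dθ.

The integrand becomes 23ρ^2, so

    ∭_E (23x^2 + 23y^2 + 23z^2) dV = ∫_{0}^{2π} ∫_{0}^{π} ∫_{0}^{6} (23ρ^2) · ρ^2 sin(φ) dρ dφ dθ.

Inner (ρ): 178848sin(φ)/5.
Middle (φ): 357696/5.
Outer (θ): 715392π/5.

Therefore the triple integral equals 715392π/5.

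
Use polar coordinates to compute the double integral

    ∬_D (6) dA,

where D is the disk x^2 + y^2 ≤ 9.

The region D is 0 ≤ r ≤ 3, 0 ≤ θ ≤ 2π in polar coordinates, where x = r cos(θ), y = r sin(θ), and dA = r dr dθ.

Under the substitution, the integrand becomes 6, so

    ∬_D (6) dA = ∫_{0}^{2π} ∫_{0}^{3} (6) · r dr dθ.

Inner integral (in r): ∫_{0}^{3} (6) · r dr = 27.

Outer integral (in θ): ∫_{0}^{2π} (27) dθ = 54π.

Therefore ∬_D (6) dA = 54π.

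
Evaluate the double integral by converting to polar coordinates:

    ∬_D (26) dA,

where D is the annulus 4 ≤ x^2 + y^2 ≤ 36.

The region D is 2 ≤ r ≤ 6, 0 ≤ θ ≤ 2π in polar coordinates, where x = r cos(θ), y = r sin(θ), and dA = r dr dθ.

Under the substitution, the integrand becomes 26, so

    ∬_D (26) dA = ∫_{0}^{2π} ∫_{2}^{6} (26) · r dr dθ.

Inner integral (in r): ∫_{2}^{6} (26) · r dr = 416.

Outer integral (in θ): ∫_{0}^{2π} (416) dθ = 832π.

Therefore ∬_D (26) dA = 832π.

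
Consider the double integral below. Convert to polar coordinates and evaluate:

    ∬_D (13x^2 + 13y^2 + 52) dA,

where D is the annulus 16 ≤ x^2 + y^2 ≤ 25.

The region D is 4 ≤ r ≤ 5, 0 ≤ θ ≤ 2π in polar coordinates, where x = r cos(θ), y = r sin(θ), and dA = r dr dθ.

Under the substitution, the integrand becomes 13r^2 + 52, so

    ∬_D (13x^2 + 13y^2 + 52) dA = ∫_{0}^{2π} ∫_{4}^{5} (13r^2 + 52) · r dr dθ.

Inner integral (in r): ∫_{4}^{5} (13r^2 + 52) · r dr = 5733/4.

Outer integral (in θ): ∫_{0}^{2π} (5733/4) dθ = 5733π/2.

Therefore ∬_D (13x^2 + 13y^2 + 52) dA = 5733π/2.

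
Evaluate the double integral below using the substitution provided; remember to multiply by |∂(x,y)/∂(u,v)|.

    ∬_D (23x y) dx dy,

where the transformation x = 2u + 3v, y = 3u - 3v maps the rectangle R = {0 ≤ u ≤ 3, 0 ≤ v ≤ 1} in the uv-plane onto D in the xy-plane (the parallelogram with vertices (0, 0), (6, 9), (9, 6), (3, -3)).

Compute the Jacobian determinant of (x, y) with respect to (u, v):

    ∂(x,y)/∂(u,v) = | 2  3 | = (2)(-3) - (3)(3) = -15.
                   | 3  -3 |

Its absolute value is |J| = 15 (the area scaling factor).

Substituting x = 2u + 3v, y = 3u - 3v into the integrand,

    23x y → 138u^2 + 69u v - 207v^2,

so the integral becomes

    ∬_R (138u^2 + 69u v - 207v^2) · |J| du dv = ∫_0^3 ∫_0^1 (2070u^2 + 1035u v - 3105v^2) dv du.

Inner (v): 2070u^2 + 1035u/2 - 1035.
Outer (u): 71415/4.

Therefore ∬_D (23x y) dx dy = 71415/4.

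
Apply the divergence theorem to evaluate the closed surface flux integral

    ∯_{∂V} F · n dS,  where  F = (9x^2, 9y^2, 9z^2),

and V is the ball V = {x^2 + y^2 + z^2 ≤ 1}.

By the divergence theorem,

    ∯_{∂V} F · n dS = ∭_V (∇ · F) dV.

Compute the divergence:
    ∇ · F = ∂F_x/∂x + ∂F_y/∂y + ∂F_z/∂z = 18x + 18y + 18z.

In spherical coordinates, x = ρ sin(φ) cos(θ), y = ρ sin(φ) sin(θ), z = ρ cos(φ), dV = ρ^2 sin(φ) dρ dφ dθ, with 0 ≤ ρ ≤ 1, 0 ≤ φ ≤ π, 0 ≤ θ ≤ 2π.

The integrand, after substitution and multiplying by the volume element, becomes (18ρ (sqrt(2)sin(φ)sin(θ + π/4) + cos(φ))) · ρ^2 sin(φ), so

    ∭_V (∇·F) dV = ∫_0^{2π} ∫_0^{π} ∫_0^{1} (18ρ (sqrt(2)sin(φ)sin(θ + π/4) + cos(φ))) · ρ^2 sin(φ) dρ dφ dθ.

Inner (ρ from 0 to 1): 9(sqrt(2)sin(φ)sin(θ + π/4) + cos(φ))sin(φ)/2.
Middle (φ from 0 to π): 9sqrt(2)π sin(θ + π/4)/4.
Outer (θ from 0 to 2π): 0.

Therefore ∯_{∂V} F · n dS = 0.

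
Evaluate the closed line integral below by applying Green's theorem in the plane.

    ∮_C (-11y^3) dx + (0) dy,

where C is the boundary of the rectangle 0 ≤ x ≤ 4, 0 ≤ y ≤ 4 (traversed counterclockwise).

Green's theorem converts the closed line integral into a double integral over the enclosed region D:

    ∮_C P dx + Q dy = ∬_D (∂Q/∂x - ∂P/∂y) dA.

Here P = -11y^3, Q = 0, so

    ∂Q/∂x = 0,    ∂P/∂y = -33y^2,
    ∂Q/∂x - ∂P/∂y = 33y^2.

D is the region 0 ≤ x ≤ 4, 0 ≤ y ≤ 4. Evaluating the double integral:

    ∬_D (33y^2) dA = ∫_0^{4} ∫_0^{4} (33y^2) dy dx.

Inner (y from 0 to 4): 704.
Outer (x from 0 to 4): 2816.

Therefore ∮_C P dx + Q dy = 2816.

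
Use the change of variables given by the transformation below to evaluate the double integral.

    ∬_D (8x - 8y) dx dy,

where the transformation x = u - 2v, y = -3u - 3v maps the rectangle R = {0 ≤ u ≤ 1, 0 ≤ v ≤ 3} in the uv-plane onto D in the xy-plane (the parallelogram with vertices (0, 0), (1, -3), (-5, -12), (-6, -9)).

Compute the Jacobian determinant of (x, y) with respect to (u, v):

    ∂(x,y)/∂(u,v) = | 1  -2 | = (1)(-3) - (-2)(-3) = -9.
                   | -3  -3 |

Its absolute value is |J| = 9 (the area scaling factor).

Substituting x = u - 2v, y = -3u - 3v into the integrand,

    8x - 8y → 32u + 8v,

so the integral becomes

    ∬_R (32u + 8v) · |J| du dv = ∫_0^1 ∫_0^3 (288u + 72v) dv du.

Inner (v): 864u + 324.
Outer (u): 756.

Therefore ∬_D (8x - 8y) dx dy = 756.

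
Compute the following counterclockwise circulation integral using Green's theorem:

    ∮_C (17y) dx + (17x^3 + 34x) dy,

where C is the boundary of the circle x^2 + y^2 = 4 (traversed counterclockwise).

Green's theorem converts the closed line integral into a double integral over the enclosed region D:

    ∮_C P dx + Q dy = ∬_D (∂Q/∂x - ∂P/∂y) dA.

Here P = 17y, Q = 17x^3 + 34x, so

    ∂Q/∂x = 51x^2 + 34,    ∂P/∂y = 17,
    ∂Q/∂x - ∂P/∂y = 51x^2 + 17.

D is the region x^2 + y^2 ≤ 4. Evaluating the double integral:

In polar coordinates (x = r cos θ, y = r sin θ, dA = r dr dθ) the integrand becomes 51r^2cos(θ)^2 + 17, so

    ∬_D (51x^2 + 17) dA = ∫_0^{2π} ∫_0^{2} (51r^2cos(θ)^2 + 17) · r dr dθ.

Inner (r from 0 to 2): 204cos(θ)^2 + 34.
Outer (θ from 0 to 2π): 272π.

Therefore ∮_C P dx + Q dy = 272π.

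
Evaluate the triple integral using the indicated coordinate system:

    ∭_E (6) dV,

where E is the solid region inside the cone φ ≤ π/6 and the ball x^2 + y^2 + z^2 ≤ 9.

In spherical coordinates, x = ρ sin(φ) cos(θ), y = ρ sin(φ) sin(θ), z = ρ cos(φ), and dV = ρ^2 sin(φ) dρ dφ dθ.

The integrand becomes 6, so

    ∭_E (6) dV = ∫_{0}^{2π} ∫_{0}^{π/6} ∫_{0}^{3} (6) · ρ^2 sin(φ) dρ dφ dθ.

Inner (ρ): 54sin(φ).
Middle (φ): 54 - 27sqrt(3).
Outer (θ): 54π (2 - sqrt(3)).

Therefore the triple integral equals 54π (2 - sqrt(3)).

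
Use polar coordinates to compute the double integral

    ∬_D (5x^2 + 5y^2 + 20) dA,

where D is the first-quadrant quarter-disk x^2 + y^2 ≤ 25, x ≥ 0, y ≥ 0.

The region D is 0 ≤ r ≤ 5, 0 ≤ θ ≤ π/2 in polar coordinates, where x = r cos(θ), y = r sin(θ), and dA = r dr dθ.

Under the substitution, the integrand becomes 5r^2 + 20, so

    ∬_D (5x^2 + 5y^2 + 20) dA = ∫_{0}^{π/2} ∫_{0}^{5} (5r^2 + 20) · r dr dθ.

Inner integral (in r): ∫_{0}^{5} (5r^2 + 20) · r dr = 4125/4.

Outer integral (in θ): ∫_{0}^{π/2} (4125/4) dθ = 4125π/8.

Therefore ∬_D (5x^2 + 5y^2 + 20) dA = 4125π/8.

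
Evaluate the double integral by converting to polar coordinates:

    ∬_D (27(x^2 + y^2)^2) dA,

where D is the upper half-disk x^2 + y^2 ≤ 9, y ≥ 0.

The region D is 0 ≤ r ≤ 3, 0 ≤ θ ≤ π in polar coordinates, where x = r cos(θ), y = r sin(θ), and dA = r dr dθ.

Under the substitution, the integrand becomes 27r^4, so

    ∬_D (27(x^2 + y^2)^2) dA = ∫_{0}^{π} ∫_{0}^{3} (27r^4) · r dr dθ.

Inner integral (in r): ∫_{0}^{3} (27r^4) · r dr = 6561/2.

Outer integral (in θ): ∫_{0}^{π} (6561/2) dθ = 6561π/2.

Therefore ∬_D (27(x^2 + y^2)^2) dA = 6561π/2.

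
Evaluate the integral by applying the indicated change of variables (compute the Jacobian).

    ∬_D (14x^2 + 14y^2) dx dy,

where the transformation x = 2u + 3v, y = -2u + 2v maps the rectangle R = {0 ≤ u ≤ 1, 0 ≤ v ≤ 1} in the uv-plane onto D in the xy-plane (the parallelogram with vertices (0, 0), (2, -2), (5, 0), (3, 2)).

Compute the Jacobian determinant of (x, y) with respect to (u, v):

    ∂(x,y)/∂(u,v) = | 2  3 | = (2)(2) - (3)(-2) = 10.
                   | -2  2 |

Its absolute value is |J| = 10 (the area scaling factor).

Substituting x = 2u + 3v, y = -2u + 2v into the integrand,

    14x^2 + 14y^2 → 112u^2 + 56u v + 182v^2,

so the integral becomes

    ∬_R (112u^2 + 56u v + 182v^2) · |J| du dv = ∫_0^1 ∫_0^1 (1120u^2 + 560u v + 1820v^2) dv du.

Inner (v): 1120u^2 + 280u + 1820/3.
Outer (u): 1120.

Therefore ∬_D (14x^2 + 14y^2) dx dy = 1120.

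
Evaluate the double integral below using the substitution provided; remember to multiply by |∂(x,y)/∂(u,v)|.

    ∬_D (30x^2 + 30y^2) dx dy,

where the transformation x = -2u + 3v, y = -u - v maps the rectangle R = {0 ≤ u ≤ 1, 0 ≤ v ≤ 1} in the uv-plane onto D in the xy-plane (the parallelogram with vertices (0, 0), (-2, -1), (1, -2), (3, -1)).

Compute the Jacobian determinant of (x, y) with respect to (u, v):

    ∂(x,y)/∂(u,v) = | -2  3 | = (-2)(-1) - (3)(-1) = 5.
                   | -1  -1 |

Its absolute value is |J| = 5 (the area scaling factor).

Substituting x = -2u + 3v, y = -u - v into the integrand,

    30x^2 + 30y^2 → 150u^2 - 300u v + 300v^2,

so the integral becomes

    ∬_R (150u^2 - 300u v + 300v^2) · |J| du dv = ∫_0^1 ∫_0^1 (750u^2 - 1500u v + 1500v^2) dv du.

Inner (v): 750u^2 - 750u + 500.
Outer (u): 375.

Therefore ∬_D (30x^2 + 30y^2) dx dy = 375.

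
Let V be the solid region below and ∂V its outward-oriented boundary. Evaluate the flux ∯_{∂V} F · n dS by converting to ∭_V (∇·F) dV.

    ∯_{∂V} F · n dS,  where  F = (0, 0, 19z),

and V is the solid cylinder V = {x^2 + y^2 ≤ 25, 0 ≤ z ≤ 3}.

By the divergence theorem,

    ∯_{∂V} F · n dS = ∭_V (∇ · F) dV.

Compute the divergence:
    ∇ · F = ∂F_x/∂x + ∂F_y/∂y + ∂F_z/∂z = 0 + 0 + 19 = 19.

In cylindrical coordinates, x = r cos(θ), y = r sin(θ), z = z, dV = r dr dθ dz, with 0 ≤ r ≤ 5, 0 ≤ θ ≤ 2π, 0 ≤ z ≤ 3.

The integrand, after substitution and multiplying by the volume element, becomes (19) · r, so

    ∭_V (∇·F) dV = ∫_0^{2π} ∫_0^{5} ∫_0^{3} (19) · r dz dr dθ.

Inner (z from 0 to 3): 57r.
Middle (r from 0 to 5): 1425/2.
Outer (θ from 0 to 2π): 1425π.

Therefore ∯_{∂V} F · n dS = 1425π.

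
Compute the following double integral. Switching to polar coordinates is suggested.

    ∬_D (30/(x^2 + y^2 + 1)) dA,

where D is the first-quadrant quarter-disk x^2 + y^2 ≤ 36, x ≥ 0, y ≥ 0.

The region D is 0 ≤ r ≤ 6, 0 ≤ θ ≤ π/2 in polar coordinates, where x = r cos(θ), y = r sin(θ), and dA = r dr dθ.

Under the substitution, the integrand becomes 30/(r^2 + 1), so

    ∬_D (30/(x^2 + y^2 + 1)) dA = ∫_{0}^{π/2} ∫_{0}^{6} (30/(r^2 + 1)) · r dr dθ.

Inner integral (in r): ∫_{0}^{6} (30/(r^2 + 1)) · r dr = log(333446267951815307088493).

Outer integral (in θ): ∫_{0}^{π/2} (log(333446267951815307088493)) dθ = log(333446267951815307088493^(π/2)).

Therefore ∬_D (30/(x^2 + y^2 + 1)) dA = log(333446267951815307088493^(π/2)).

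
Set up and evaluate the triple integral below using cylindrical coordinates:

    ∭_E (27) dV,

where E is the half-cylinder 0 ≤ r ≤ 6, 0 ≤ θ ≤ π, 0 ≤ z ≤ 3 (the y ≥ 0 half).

In cylindrical coordinates, x = r cos(θ), y = r sin(θ), z = z, and dV = r dr dθ dz.

The integrand becomes 27, so

    ∭_E (27) dV = ∫_{0}^{π} ∫_{0}^{6} ∫_{0}^{3} (27) · r dz dr dθ.

Inner (z): 81r.
Middle (r from 0 to 6): 1458.
Outer (θ): 1458π.

Therefore the triple integral equals 1458π.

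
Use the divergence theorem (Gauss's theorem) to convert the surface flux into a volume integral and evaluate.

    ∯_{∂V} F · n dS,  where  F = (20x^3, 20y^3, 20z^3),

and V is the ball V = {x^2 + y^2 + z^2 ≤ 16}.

By the divergence theorem,

    ∯_{∂V} F · n dS = ∭_V (∇ · F) dV.

Compute the divergence:
    ∇ · F = ∂F_x/∂x + ∂F_y/∂y + ∂F_z/∂z = 60x^2 + 60y^2 + 60z^2.

In spherical coordinates, x = ρ sin(φ) cos(θ), y = ρ sin(φ) sin(θ), z = ρ cos(φ), dV = ρ^2 sin(φ) dρ dφ dθ, with 0 ≤ ρ ≤ 4, 0 ≤ φ ≤ π, 0 ≤ θ ≤ 2π.

The integrand, after substitution and multiplying by the volume element, becomes (60ρ^2) · ρ^2 sin(φ), so

    ∭_V (∇·F) dV = ∫_0^{2π} ∫_0^{π} ∫_0^{4} (60ρ^2) · ρ^2 sin(φ) dρ dφ dθ.

Inner (ρ from 0 to 4): 12288sin(φ).
Middle (φ from 0 to π): 24576.
Outer (θ from 0 to 2π): 49152π.

Therefore ∯_{∂V} F · n dS = 49152π.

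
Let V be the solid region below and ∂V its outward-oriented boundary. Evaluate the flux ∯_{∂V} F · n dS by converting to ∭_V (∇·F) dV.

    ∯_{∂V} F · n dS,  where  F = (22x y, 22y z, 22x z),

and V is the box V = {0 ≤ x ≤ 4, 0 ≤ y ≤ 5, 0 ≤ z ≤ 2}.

By the divergence theorem,

    ∯_{∂V} F · n dS = ∭_V (∇ · F) dV.

Compute the divergence:
    ∇ · F = ∂F_x/∂x + ∂F_y/∂y + ∂F_z/∂z = 22y + 22z + 22x = 22x + 22y + 22z.

V is a rectangular box, so dV = dx dy dz with 0 ≤ x ≤ 4, 0 ≤ y ≤ 5, 0 ≤ z ≤ 2.

Integrate (22x + 22y + 22z) over V as an iterated integral:

    ∭_V (∇·F) dV = ∫_0^{4} ∫_0^{5} ∫_0^{2} (22x + 22y + 22z) dz dy dx.

Inner (z from 0 to 2): 44x + 44y + 44.
Middle (y from 0 to 5): 220x + 770.
Outer (x from 0 to 4): 4840.

Therefore ∯_{∂V} F · n dS = 4840.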